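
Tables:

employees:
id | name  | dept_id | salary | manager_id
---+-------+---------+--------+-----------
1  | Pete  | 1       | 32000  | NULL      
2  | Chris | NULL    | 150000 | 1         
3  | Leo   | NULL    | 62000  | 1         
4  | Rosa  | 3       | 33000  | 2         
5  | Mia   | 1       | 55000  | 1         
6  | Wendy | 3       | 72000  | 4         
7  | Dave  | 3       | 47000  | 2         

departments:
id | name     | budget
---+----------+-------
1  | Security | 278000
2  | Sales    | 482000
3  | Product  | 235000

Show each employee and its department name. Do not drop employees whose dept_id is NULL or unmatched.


LEFT JOIN keeps every row from employees (the left table); where dept_id has no match in departments, the department columns become NULL. Walk through each employee:
  - employee 1 (Pete): dept_id=1 -> matches Security
  - employee 2 (Chris): dept_id=NULL, no match -> kept with NULL
  - employee 3 (Leo): dept_id=NULL, no match -> kept with NULL
  - employee 4 (Rosa): dept_id=3 -> matches Product
  - employee 5 (Mia): dept_id=1 -> matches Security
  - employee 6 (Wendy): dept_id=3 -> matches Product
  - employee 7 (Dave): dept_id=3 -> matches Product
All 7 rows appear; 2 have NULL department.

SQL:
SELECT a.name, b.name AS department
FROM employees a
LEFT JOIN departments b ON a.dept_id = b.id

Result:
name  | department
------+-----------
Pete  | Security  
Chris | NULL      
Leo   | NULL      
Rosa  | Product   
Mia   | Security  
Wendy | Product   
Dave  | Product   


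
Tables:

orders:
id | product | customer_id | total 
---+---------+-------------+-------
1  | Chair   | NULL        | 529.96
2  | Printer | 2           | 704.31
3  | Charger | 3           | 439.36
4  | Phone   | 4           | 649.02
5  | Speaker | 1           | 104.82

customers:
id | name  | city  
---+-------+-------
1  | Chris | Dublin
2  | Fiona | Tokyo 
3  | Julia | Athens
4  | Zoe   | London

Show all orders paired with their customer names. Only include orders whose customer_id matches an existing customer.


INNER JOIN keeps only orders rows whose customer_id matches an id in customers. Walk through each order:
  - order 1 (Chair): customer_id=NULL, no match -> dropped
  - order 2 (Printer): customer_id=2 -> matches Fiona
  - order 3 (Charger): customer_id=3 -> matches Julia
  - order 4 (Phone): customer_id=4 -> matches Zoe
  - order 5 (Speaker): customer_id=1 -> matches Chris
So 1 of 5 rows is dropped.

SQL:
SELECT a.product, b.name AS customer
FROM orders a
INNER JOIN customers b ON a.customer_id = b.id

Result:
product | customer
--------+---------
Printer | Fiona   
Charger | Julia   
Phone   | Zoe     
Speaker | Chris   


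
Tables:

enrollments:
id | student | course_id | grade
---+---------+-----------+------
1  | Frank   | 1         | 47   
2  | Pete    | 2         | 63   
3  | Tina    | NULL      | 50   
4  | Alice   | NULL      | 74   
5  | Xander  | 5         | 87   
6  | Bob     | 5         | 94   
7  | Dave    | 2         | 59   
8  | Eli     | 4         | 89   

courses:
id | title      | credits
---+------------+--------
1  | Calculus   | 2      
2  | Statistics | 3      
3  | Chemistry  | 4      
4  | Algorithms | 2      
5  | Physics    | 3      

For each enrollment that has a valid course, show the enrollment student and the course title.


INNER JOIN keeps only enrollments rows whose course_id matches an id in courses. Walk through each enrollment:
  - enrollment 1 (Frank): course_id=1 -> matches Calculus
  - enrollment 2 (Pete): course_id=2 -> matches Statistics
  - enrollment 3 (Tina): course_id=NULL, no match -> dropped
  - enrollment 4 (Alice): course_id=NULL, no match -> dropped
  - enrollment 5 (Xander): course_id=5 -> matches Physics
  - enrollment 6 (Bob): course_id=5 -> matches Physics
  - enrollment 7 (Dave): course_id=2 -> matches Statistics
  - enrollment 8 (Eli): course_id=4 -> matches Algorithms
So 2 of 8 rows are dropped.

SQL:
SELECT a.student, b.title AS course
FROM enrollments a
INNER JOIN courses b ON a.course_id = b.id

Result:
student | course    
--------+-----------
Frank   | Calculus  
Pete    | Statistics
Xander  | Physics   
Bob     | Physics   
Dave    | Statistics
Eli     | Algorithms


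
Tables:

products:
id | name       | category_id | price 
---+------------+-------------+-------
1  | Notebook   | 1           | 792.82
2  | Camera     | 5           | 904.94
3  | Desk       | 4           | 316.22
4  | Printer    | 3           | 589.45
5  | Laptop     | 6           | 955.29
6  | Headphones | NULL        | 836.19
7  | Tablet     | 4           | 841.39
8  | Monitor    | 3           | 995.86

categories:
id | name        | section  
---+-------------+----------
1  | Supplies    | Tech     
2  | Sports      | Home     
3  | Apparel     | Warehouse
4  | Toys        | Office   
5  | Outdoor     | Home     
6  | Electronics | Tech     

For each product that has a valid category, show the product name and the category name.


INNER JOIN keeps only products rows whose category_id matches an id in categories. Walk through each product:
  - product 1 (Notebook): category_id=1 -> matches Supplies
  - product 2 (Camera): category_id=5 -> matches Outdoor
  - product 3 (Desk): category_id=4 -> matches Toys
  - product 4 (Printer): category_id=3 -> matches Apparel
  - product 5 (Laptop): category_id=6 -> matches Electronics
  - product 6 (Headphones): category_id=NULL, no match -> dropped
  - product 7 (Tablet): category_id=4 -> matches Toys
  - product 8 (Monitor): category_id=3 -> matches Apparel
So 1 of 8 rows is dropped.

SQL:
SELECT a.name, b.name AS category
FROM products a
INNER JOIN categories b ON a.category_id = b.id

Result:
name     | category   
---------+------------
Notebook | Supplies   
Camera   | Outdoor    
Desk     | Toys       
Printer  | Apparel    
Laptop   | Electronics
Tablet   | Toys       
Monitor  | Apparel    


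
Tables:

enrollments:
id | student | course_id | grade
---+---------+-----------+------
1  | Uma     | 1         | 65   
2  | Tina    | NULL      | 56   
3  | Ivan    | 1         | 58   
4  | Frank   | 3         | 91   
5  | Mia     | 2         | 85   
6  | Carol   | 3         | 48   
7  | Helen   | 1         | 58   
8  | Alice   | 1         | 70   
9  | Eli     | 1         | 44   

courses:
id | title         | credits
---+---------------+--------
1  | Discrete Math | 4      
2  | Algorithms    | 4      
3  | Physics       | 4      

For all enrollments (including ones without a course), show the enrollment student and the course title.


LEFT JOIN keeps every row from enrollments (the left table); where course_id has no match in courses, the course columns become NULL. Walk through each enrollment:
  - enrollment 1 (Uma): course_id=1 -> matches Discrete Math
  - enrollment 2 (Tina): course_id=NULL, no match -> kept with NULL
  - enrollment 3 (Ivan): course_id=1 -> matches Discrete Math
  - enrollment 4 (Frank): course_id=3 -> matches Physics
  - enrollment 5 (Mia): course_id=2 -> matches Algorithms
  - enrollment 6 (Carol): course_id=3 -> matches Physics
  - enrollment 7 (Helen): course_id=1 -> matches Discrete Math
  - enrollment 8 (Alice): course_id=1 -> matches Discrete Math
  - enrollment 9 (Eli): course_id=1 -> matches Discrete Math
All 9 rows appear; 1 has NULL course.

SQL:
SELECT a.student, b.title AS course
FROM enrollments a
LEFT JOIN courses b ON a.course_id = b.id

Result:
student | course       
--------+--------------
Uma     | Discrete Math
Tina    | NULL         
Ivan    | Discrete Math
Frank   | Physics      
Mia     | Algorithms   
Carol   | Physics      
Helen   | Discrete Math
Alice   | Discrete Math
Eli     | Discrete Math


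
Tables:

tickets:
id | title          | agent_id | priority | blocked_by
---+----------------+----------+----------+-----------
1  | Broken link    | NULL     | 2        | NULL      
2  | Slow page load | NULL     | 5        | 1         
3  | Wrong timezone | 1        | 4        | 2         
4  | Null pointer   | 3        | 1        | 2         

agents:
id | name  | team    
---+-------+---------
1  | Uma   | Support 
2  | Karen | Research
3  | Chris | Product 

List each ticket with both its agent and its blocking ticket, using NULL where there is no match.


Two LEFT JOINs from the same base table tickets: one to agents via agent_id, one to tickets itself via blocked_by. Both are LEFT so every ticket is preserved.
Match against agents:
  - ticket 1 (Broken link): agent_id=NULL, no match -> kept with NULL
  - ticket 2 (Slow page load): agent_id=NULL, no match -> kept with NULL
  - ticket 3 (Wrong timezone): agent_id=1 -> matches Uma
  - ticket 4 (Null pointer): agent_id=3 -> matches Chris
Match against tickets (self):
  - ticket 1 (Broken link): blocked_by=NULL -> NULL
  - ticket 2 (Slow page load): blocked_by=1 -> Broken link
  - ticket 3 (Wrong timezone): blocked_by=2 -> Slow page load
  - ticket 4 (Null pointer): blocked_by=2 -> Slow page load

SQL:
SELECT a.title, b.name AS agent, c.title AS blocked_by
FROM tickets a
LEFT JOIN agents b ON a.agent_id = b.id
LEFT JOIN tickets c ON a.blocked_by = c.id

Result:
title          | agent | blocked_by    
---------------+-------+---------------
Broken link    | NULL  | NULL          
Slow page load | NULL  | Broken link   
Wrong timezone | Uma   | Slow page load
Null pointer   | Chris | Slow page load


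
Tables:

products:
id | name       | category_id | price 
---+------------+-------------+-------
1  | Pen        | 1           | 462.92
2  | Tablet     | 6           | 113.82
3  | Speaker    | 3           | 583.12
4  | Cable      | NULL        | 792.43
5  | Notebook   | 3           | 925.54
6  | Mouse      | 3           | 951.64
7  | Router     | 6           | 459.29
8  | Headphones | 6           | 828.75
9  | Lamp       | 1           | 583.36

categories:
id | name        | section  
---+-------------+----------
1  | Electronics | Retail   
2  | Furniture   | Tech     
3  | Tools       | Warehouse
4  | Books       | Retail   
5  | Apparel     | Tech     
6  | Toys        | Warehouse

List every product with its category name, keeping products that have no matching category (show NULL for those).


LEFT JOIN keeps every row from products (the left table); where category_id has no match in categories, the category columns become NULL. Walk through each product:
  - product 1 (Pen): category_id=1 -> matches Electronics
  - product 2 (Tablet): category_id=6 -> matches Toys
  - product 3 (Speaker): category_id=3 -> matches Tools
  - product 4 (Cable): category_id=NULL, no match -> kept with NULL
  - product 5 (Notebook): category_id=3 -> matches Tools
  - product 6 (Mouse): category_id=3 -> matches Tools
  - product 7 (Router): category_id=6 -> matches Toys
  - product 8 (Headphones): category_id=6 -> matches Toys
  - product 9 (Lamp): category_id=1 -> matches Electronics
All 9 rows appear; 1 has NULL category.

SQL:
SELECT a.name, b.name AS category
FROM products a
LEFT JOIN categories b ON a.category_id = b.id

Result:
name       | category   
-----------+------------
Pen        | Electronics
Tablet     | Toys       
Speaker    | Tools      
Cable      | NULL       
Notebook   | Tools      
Mouse      | Tools      
Router     | Toys       
Headphones | Toys       
Lamp       | Electronics


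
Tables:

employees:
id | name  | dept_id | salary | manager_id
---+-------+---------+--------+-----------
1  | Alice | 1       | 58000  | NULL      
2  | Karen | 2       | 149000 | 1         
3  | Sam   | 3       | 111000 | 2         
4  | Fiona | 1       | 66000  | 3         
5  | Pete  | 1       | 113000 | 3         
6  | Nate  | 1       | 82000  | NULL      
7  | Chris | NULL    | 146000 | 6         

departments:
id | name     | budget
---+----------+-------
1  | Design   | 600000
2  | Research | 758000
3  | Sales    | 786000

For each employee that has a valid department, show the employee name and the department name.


INNER JOIN keeps only employees rows whose dept_id matches an id in departments. Walk through each employee:
  - employee 1 (Alice): dept_id=1 -> matches Design
  - employee 2 (Karen): dept_id=2 -> matches Research
  - employee 3 (Sam): dept_id=3 -> matches Sales
  - employee 4 (Fiona): dept_id=1 -> matches Design
  - employee 5 (Pete): dept_id=1 -> matches Design
  - employee 6 (Nate): dept_id=1 -> matches Design
  - employee 7 (Chris): dept_id=NULL, no match -> dropped
So 1 of 7 rows is dropped.

SQL:
SELECT a.name, b.name AS department
FROM employees a
INNER JOIN departments b ON a.dept_id = b.id

Result:
name  | department
------+-----------
Alice | Design    
Karen | Research  
Sam   | Sales     
Fiona | Design    
Pete  | Design    
Nate  | Design    


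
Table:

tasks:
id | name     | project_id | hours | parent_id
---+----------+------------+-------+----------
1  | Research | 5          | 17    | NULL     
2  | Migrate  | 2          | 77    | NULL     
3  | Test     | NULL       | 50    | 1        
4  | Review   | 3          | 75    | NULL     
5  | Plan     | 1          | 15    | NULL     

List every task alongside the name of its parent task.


This is a self-join: tasks is joined to a second copy of itself, matching each row's parent_id to another row's id. Use LEFT JOIN so rows with parent_id=NULL are kept.
  - task 1 (Research): parent_id=NULL -> NULL
  - task 2 (Migrate): parent_id=NULL -> NULL
  - task 3 (Test): parent_id=1 -> Research
  - task 4 (Review): parent_id=NULL -> NULL
  - task 5 (Plan): parent_id=NULL -> NULL

SQL:
SELECT a.name AS item, b.name AS parent
FROM tasks a
LEFT JOIN tasks b ON a.parent_id = b.id

Result:
item     | parent  
---------+---------
Research | NULL    
Migrate  | NULL    
Test     | Research
Review   | NULL    
Plan     | NULL    


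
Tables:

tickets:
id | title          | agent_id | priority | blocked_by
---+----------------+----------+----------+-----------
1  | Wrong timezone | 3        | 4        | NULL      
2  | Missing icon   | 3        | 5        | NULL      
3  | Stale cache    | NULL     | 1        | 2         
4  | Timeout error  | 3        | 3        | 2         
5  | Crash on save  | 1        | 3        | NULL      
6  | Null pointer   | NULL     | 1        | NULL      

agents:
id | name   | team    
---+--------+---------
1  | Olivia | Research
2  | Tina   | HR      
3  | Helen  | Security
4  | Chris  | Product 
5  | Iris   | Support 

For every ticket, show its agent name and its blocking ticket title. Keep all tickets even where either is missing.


Two LEFT JOINs from the same base table tickets: one to agents via agent_id, one to tickets itself via blocked_by. Both are LEFT so every ticket is preserved.
Match against agents:
  - ticket 1 (Wrong timezone): agent_id=3 -> matches Helen
  - ticket 2 (Missing icon): agent_id=3 -> matches Helen
  - ticket 3 (Stale cache): agent_id=NULL, no match -> kept with NULL
  - ticket 4 (Timeout error): agent_id=3 -> matches Helen
  - ticket 5 (Crash on save): agent_id=1 -> matches Olivia
  - ticket 6 (Null pointer): agent_id=NULL, no match -> kept with NULL
Match against tickets (self):
  - ticket 1 (Wrong timezone): blocked_by=NULL -> NULL
  - ticket 2 (Missing icon): blocked_by=NULL -> NULL
  - ticket 3 (Stale cache): blocked_by=2 -> Missing icon
  - ticket 4 (Timeout error): blocked_by=2 -> Missing icon
  - ticket 5 (Crash on save): blocked_by=NULL -> NULL
  - ticket 6 (Null pointer): blocked_by=NULL -> NULL

SQL:
SELECT a.title, b.name AS agent, c.title AS blocked_by
FROM tickets a
LEFT JOIN agents b ON a.agent_id = b.id
LEFT JOIN tickets c ON a.blocked_by = c.id

Result:
title          | agent  | blocked_by  
---------------+--------+-------------
Wrong timezone | Helen  | NULL        
Missing icon   | Helen  | NULL        
Stale cache    | NULL   | Missing icon
Timeout error  | Helen  | Missing icon
Crash on save  | Olivia | NULL        
Null pointer   | NULL   | NULL        


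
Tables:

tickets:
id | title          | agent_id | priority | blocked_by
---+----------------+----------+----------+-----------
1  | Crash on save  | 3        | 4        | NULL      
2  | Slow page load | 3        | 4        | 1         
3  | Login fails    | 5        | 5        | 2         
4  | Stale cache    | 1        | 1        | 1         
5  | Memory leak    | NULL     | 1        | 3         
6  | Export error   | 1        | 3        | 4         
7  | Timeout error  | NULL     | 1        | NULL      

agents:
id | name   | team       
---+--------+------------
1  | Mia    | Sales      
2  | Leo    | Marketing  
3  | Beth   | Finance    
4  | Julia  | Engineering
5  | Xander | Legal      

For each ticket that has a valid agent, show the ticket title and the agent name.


INNER JOIN keeps only tickets rows whose agent_id matches an id in agents. Walk through each ticket:
  - ticket 1 (Crash on save): agent_id=3 -> matches Beth
  - ticket 2 (Slow page load): agent_id=3 -> matches Beth
  - ticket 3 (Login fails): agent_id=5 -> matches Xander
  - ticket 4 (Stale cache): agent_id=1 -> matches Mia
  - ticket 5 (Memory leak): agent_id=NULL, no match -> dropped
  - ticket 6 (Export error): agent_id=1 -> matches Mia
  - ticket 7 (Timeout error): agent_id=NULL, no match -> dropped
So 2 of 7 rows are dropped.

SQL:
SELECT a.title, b.name AS agent
FROM tickets a
INNER JOIN agents b ON a.agent_id = b.id

Result:
title          | agent 
---------------+-------
Crash on save  | Beth  
Slow page load | Beth  
Login fails    | Xander
Stale cache    | Mia   
Export error   | Mia   


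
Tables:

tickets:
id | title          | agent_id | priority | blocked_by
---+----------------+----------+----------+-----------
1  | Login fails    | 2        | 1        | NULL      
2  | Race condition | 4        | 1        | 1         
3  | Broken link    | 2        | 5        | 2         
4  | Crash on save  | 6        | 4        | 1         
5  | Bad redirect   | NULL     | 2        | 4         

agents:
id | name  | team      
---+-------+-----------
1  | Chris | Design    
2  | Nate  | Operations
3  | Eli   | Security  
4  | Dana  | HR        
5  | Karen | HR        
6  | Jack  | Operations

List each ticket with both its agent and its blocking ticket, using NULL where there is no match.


Two LEFT JOINs from the same base table tickets: one to agents via agent_id, one to tickets itself via blocked_by. Both are LEFT so every ticket is preserved.
Match against agents:
  - ticket 1 (Login fails): agent_id=2 -> matches Nate
  - ticket 2 (Race condition): agent_id=4 -> matches Dana
  - ticket 3 (Broken link): agent_id=2 -> matches Nate
  - ticket 4 (Crash on save): agent_id=6 -> matches Jack
  - ticket 5 (Bad redirect): agent_id=NULL, no match -> kept with NULL
Match against tickets (self):
  - ticket 1 (Login fails): blocked_by=NULL -> NULL
  - ticket 2 (Race condition): blocked_by=1 -> Login fails
  - ticket 3 (Broken link): blocked_by=2 -> Race condition
  - ticket 4 (Crash on save): blocked_by=1 -> Login fails
  - ticket 5 (Bad redirect): blocked_by=4 -> Crash on save

SQL:
SELECT a.title, b.name AS agent, c.title AS blocked_by
FROM tickets a
LEFT JOIN agents b ON a.agent_id = b.id
LEFT JOIN tickets c ON a.blocked_by = c.id

Result:
title          | agent | blocked_by    
---------------+-------+---------------
Login fails    | Nate  | NULL          
Race condition | Dana  | Login fails   
Broken link    | Nate  | Race condition
Crash on save  | Jack  | Login fails   
Bad redirect   | NULL  | Crash on save 


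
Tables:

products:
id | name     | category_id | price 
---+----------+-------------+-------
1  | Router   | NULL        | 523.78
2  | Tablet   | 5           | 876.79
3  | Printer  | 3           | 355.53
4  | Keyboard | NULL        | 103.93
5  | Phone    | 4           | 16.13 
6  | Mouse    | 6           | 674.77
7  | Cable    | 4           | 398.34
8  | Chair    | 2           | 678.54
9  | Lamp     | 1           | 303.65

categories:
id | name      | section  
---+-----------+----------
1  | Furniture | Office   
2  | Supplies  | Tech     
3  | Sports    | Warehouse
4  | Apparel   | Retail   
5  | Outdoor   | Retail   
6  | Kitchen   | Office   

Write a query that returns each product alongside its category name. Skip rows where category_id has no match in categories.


INNER JOIN keeps only products rows whose category_id matches an id in categories. Walk through each product:
  - product 1 (Router): category_id=NULL, no match -> dropped
  - product 2 (Tablet): category_id=5 -> matches Outdoor
  - product 3 (Printer): category_id=3 -> matches Sports
  - product 4 (Keyboard): category_id=NULL, no match -> dropped
  - product 5 (Phone): category_id=4 -> matches Apparel
  - product 6 (Mouse): category_id=6 -> matches Kitchen
  - product 7 (Cable): category_id=4 -> matches Apparel
  - product 8 (Chair): category_id=2 -> matches Supplies
  - product 9 (Lamp): category_id=1 -> matches Furniture
So 2 of 9 rows are dropped.

SQL:
SELECT a.name, b.name AS category
FROM products a
INNER JOIN categories b ON a.category_id = b.id

Result:
name    | category 
--------+----------
Tablet  | Outdoor  
Printer | Sports   
Phone   | Apparel  
Mouse   | Kitchen  
Cable   | Apparel  
Chair   | Supplies 
Lamp    | Furniture


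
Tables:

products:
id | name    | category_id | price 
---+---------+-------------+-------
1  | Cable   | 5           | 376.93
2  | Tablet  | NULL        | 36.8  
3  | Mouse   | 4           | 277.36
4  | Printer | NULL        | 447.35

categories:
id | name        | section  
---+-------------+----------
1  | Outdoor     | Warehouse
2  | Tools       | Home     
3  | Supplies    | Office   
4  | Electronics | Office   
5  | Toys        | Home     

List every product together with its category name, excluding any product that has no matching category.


INNER JOIN keeps only products rows whose category_id matches an id in categories. Walk through each product:
  - product 1 (Cable): category_id=5 -> matches Toys
  - product 2 (Tablet): category_id=NULL, no match -> dropped
  - product 3 (Mouse): category_id=4 -> matches Electronics
  - product 4 (Printer): category_id=NULL, no match -> dropped
So 2 of 4 rows are dropped.

SQL:
SELECT a.name, b.name AS category
FROM products a
INNER JOIN categories b ON a.category_id = b.id

Result:
name  | category   
------+------------
Cable | Toys       
Mouse | Electronics


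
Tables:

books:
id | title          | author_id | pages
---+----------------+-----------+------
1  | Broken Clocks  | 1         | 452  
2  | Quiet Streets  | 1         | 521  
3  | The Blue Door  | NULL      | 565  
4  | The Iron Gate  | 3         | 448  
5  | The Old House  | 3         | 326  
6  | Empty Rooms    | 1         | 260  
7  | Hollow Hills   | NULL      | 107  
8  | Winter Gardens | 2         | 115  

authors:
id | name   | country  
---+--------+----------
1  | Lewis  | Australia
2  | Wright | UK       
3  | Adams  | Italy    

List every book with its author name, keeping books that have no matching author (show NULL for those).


LEFT JOIN keeps every row from books (the left table); where author_id has no match in authors, the author columns become NULL. Walk through each book:
  - book 1 (Broken Clocks): author_id=1 -> matches Lewis
  - book 2 (Quiet Streets): author_id=1 -> matches Lewis
  - book 3 (The Blue Door): author_id=NULL, no match -> kept with NULL
  - book 4 (The Iron Gate): author_id=3 -> matches Adams
  - book 5 (The Old House): author_id=3 -> matches Adams
  - book 6 (Empty Rooms): author_id=1 -> matches Lewis
  - book 7 (Hollow Hills): author_id=NULL, no match -> kept with NULL
  - book 8 (Winter Gardens): author_id=2 -> matches Wright
All 8 rows appear; 2 have NULL author.

SQL:
SELECT a.title, b.name AS author
FROM books a
LEFT JOIN authors b ON a.author_id = b.id

Result:
title          | author
---------------+-------
Broken Clocks  | Lewis 
Quiet Streets  | Lewis 
The Blue Door  | NULL  
The Iron Gate  | Adams 
The Old House  | Adams 
Empty Rooms    | Lewis 
Hollow Hills   | NULL  
Winter Gardens | Wright


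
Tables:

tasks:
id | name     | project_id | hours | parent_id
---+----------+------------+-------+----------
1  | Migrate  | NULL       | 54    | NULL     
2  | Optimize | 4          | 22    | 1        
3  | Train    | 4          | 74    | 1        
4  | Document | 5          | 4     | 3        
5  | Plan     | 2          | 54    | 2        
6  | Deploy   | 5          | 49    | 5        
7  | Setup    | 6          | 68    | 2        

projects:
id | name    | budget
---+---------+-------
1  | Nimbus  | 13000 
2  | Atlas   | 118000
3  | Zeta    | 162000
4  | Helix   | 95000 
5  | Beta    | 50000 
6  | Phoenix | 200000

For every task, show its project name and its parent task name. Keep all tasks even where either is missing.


Two LEFT JOINs from the same base table tasks: one to projects via project_id, one to tasks itself via parent_id. Both are LEFT so every task is preserved.
Match against projects:
  - task 1 (Migrate): project_id=NULL, no match -> kept with NULL
  - task 2 (Optimize): project_id=4 -> matches Helix
  - task 3 (Train): project_id=4 -> matches Helix
  - task 4 (Document): project_id=5 -> matches Beta
  - task 5 (Plan): project_id=2 -> matches Atlas
  - task 6 (Deploy): project_id=5 -> matches Beta
  - task 7 (Setup): project_id=6 -> matches Phoenix
Match against tasks (self):
  - task 1 (Migrate): parent_id=NULL -> NULL
  - task 2 (Optimize): parent_id=1 -> Migrate
  - task 3 (Train): parent_id=1 -> Migrate
  - task 4 (Document): parent_id=3 -> Train
  - task 5 (Plan): parent_id=2 -> Optimize
  - task 6 (Deploy): parent_id=5 -> Plan
  - task 7 (Setup): parent_id=2 -> Optimize

SQL:
SELECT a.name, b.name AS project, c.name AS parent
FROM tasks a
LEFT JOIN projects b ON a.project_id = b.id
LEFT JOIN tasks c ON a.parent_id = c.id

Result:
name     | project | parent  
---------+---------+---------
Migrate  | NULL    | NULL    
Optimize | Helix   | Migrate 
Train    | Helix   | Migrate 
Document | Beta    | Train   
Plan     | Atlas   | Optimize
Deploy   | Beta    | Plan    
Setup    | Phoenix | Optimize


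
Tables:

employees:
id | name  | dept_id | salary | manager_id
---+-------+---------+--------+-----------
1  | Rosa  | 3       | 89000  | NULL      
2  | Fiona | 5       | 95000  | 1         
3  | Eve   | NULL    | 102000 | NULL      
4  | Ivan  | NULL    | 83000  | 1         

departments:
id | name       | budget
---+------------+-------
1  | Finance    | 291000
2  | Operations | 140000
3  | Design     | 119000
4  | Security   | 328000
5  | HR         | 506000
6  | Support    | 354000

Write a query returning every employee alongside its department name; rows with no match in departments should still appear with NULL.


LEFT JOIN keeps every row from employees (the left table); where dept_id has no match in departments, the department columns become NULL. Walk through each employee:
  - employee 1 (Rosa): dept_id=3 -> matches Design
  - employee 2 (Fiona): dept_id=5 -> matches HR
  - employee 3 (Eve): dept_id=NULL, no match -> kept with NULL
  - employee 4 (Ivan): dept_id=NULL, no match -> kept with NULL
All 4 rows appear; 2 have NULL department.

SQL:
SELECT a.name, b.name AS department
FROM employees a
LEFT JOIN departments b ON a.dept_id = b.id

Result:
name  | department
------+-----------
Rosa  | Design    
Fiona | HR        
Eve   | NULL      
Ivan  | NULL      


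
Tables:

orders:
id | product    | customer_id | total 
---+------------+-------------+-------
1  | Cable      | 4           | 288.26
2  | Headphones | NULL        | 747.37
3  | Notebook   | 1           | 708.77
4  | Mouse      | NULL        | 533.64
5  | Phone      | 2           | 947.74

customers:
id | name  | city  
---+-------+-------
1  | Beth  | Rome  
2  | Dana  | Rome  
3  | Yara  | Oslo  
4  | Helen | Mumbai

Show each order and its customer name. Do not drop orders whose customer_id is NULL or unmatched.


LEFT JOIN keeps every row from orders (the left table); where customer_id has no match in customers, the customer columns become NULL. Walk through each order:
  - order 1 (Cable): customer_id=4 -> matches Helen
  - order 2 (Headphones): customer_id=NULL, no match -> kept with NULL
  - order 3 (Notebook): customer_id=1 -> matches Beth
  - order 4 (Mouse): customer_id=NULL, no match -> kept with NULL
  - order 5 (Phone): customer_id=2 -> matches Dana
All 5 rows appear; 2 have NULL customer.

SQL:
SELECT a.product, b.name AS customer
FROM orders a
LEFT JOIN customers b ON a.customer_id = b.id

Result:
product    | customer
-----------+---------
Cable      | Helen   
Headphones | NULL    
Notebook   | Beth    
Mouse      | NULL    
Phone      | Dana    


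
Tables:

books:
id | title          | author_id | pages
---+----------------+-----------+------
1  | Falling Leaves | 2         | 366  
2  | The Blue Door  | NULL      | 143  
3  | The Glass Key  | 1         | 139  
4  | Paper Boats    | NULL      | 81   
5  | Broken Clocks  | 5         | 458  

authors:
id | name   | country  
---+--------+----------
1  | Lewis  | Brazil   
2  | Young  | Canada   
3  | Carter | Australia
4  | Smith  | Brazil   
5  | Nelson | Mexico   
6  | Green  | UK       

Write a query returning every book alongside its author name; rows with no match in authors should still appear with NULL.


LEFT JOIN keeps every row from books (the left table); where author_id has no match in authors, the author columns become NULL. Walk through each book:
  - book 1 (Falling Leaves): author_id=2 -> matches Young
  - book 2 (The Blue Door): author_id=NULL, no match -> kept with NULL
  - book 3 (The Glass Key): author_id=1 -> matches Lewis
  - book 4 (Paper Boats): author_id=NULL, no match -> kept with NULL
  - book 5 (Broken Clocks): author_id=5 -> matches Nelson
All 5 rows appear; 2 have NULL author.

SQL:
SELECT a.title, b.name AS author
FROM books a
LEFT JOIN authors b ON a.author_id = b.id

Result:
title          | author
---------------+-------
Falling Leaves | Young 
The Blue Door  | NULL  
The Glass Key  | Lewis 
Paper Boats    | NULL  
Broken Clocks  | Nelson


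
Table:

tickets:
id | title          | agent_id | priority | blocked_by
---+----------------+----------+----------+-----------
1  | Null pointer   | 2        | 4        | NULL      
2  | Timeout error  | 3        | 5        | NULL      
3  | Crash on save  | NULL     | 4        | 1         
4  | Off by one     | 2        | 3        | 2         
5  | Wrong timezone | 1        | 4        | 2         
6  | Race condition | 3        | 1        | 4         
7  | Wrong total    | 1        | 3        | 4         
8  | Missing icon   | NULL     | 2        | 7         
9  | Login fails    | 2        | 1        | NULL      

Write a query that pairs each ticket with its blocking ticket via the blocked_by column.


This is a self-join: tickets is joined to a second copy of itself, matching each row's blocked_by to another row's id. Use LEFT JOIN so rows with blocked_by=NULL are kept.
  - ticket 1 (Null pointer): blocked_by=NULL -> NULL
  - ticket 2 (Timeout error): blocked_by=NULL -> NULL
  - ticket 3 (Crash on save): blocked_by=1 -> Null pointer
  - ticket 4 (Off by one): blocked_by=2 -> Timeout error
  - ticket 5 (Wrong timezone): blocked_by=2 -> Timeout error
  - ticket 6 (Race condition): blocked_by=4 -> Off by one
  - ticket 7 (Wrong total): blocked_by=4 -> Off by one
  - ticket 8 (Missing icon): blocked_by=7 -> Wrong total
  - ticket 9 (Login fails): blocked_by=NULL -> NULL

SQL:
SELECT a.title AS item, b.title AS blocked_by
FROM tickets a
LEFT JOIN tickets b ON a.blocked_by = b.id

Result:
item           | blocked_by   
---------------+--------------
Null pointer   | NULL         
Timeout error  | NULL         
Crash on save  | Null pointer 
Off by one     | Timeout error
Wrong timezone | Timeout error
Race condition | Off by one   
Wrong total    | Off by one   
Missing icon   | Wrong total  
Login fails    | NULL         


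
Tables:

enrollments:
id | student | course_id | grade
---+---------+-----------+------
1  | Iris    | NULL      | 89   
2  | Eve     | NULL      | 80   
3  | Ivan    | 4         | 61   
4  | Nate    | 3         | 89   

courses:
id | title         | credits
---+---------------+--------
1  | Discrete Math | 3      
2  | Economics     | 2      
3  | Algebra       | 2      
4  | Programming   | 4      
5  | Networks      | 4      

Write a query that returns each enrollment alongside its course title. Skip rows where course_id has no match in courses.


INNER JOIN keeps only enrollments rows whose course_id matches an id in courses. Walk through each enrollment:
  - enrollment 1 (Iris): course_id=NULL, no match -> dropped
  - enrollment 2 (Eve): course_id=NULL, no match -> dropped
  - enrollment 3 (Ivan): course_id=4 -> matches Programming
  - enrollment 4 (Nate): course_id=3 -> matches Algebra
So 2 of 4 rows are dropped.

SQL:
SELECT a.student, b.title AS course
FROM enrollments a
INNER JOIN courses b ON a.course_id = b.id

Result:
student | course     
--------+------------
Ivan    | Programming
Nate    | Algebra    


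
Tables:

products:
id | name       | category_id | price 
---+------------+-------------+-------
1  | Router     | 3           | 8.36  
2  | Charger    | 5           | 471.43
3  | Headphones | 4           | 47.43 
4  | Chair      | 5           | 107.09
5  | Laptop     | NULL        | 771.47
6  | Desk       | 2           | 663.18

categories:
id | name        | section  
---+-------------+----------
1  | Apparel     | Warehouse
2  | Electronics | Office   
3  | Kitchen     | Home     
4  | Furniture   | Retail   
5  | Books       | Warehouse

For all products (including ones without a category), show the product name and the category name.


LEFT JOIN keeps every row from products (the left table); where category_id has no match in categories, the category columns become NULL. Walk through each product:
  - product 1 (Router): category_id=3 -> matches Kitchen
  - product 2 (Charger): category_id=5 -> matches Books
  - product 3 (Headphones): category_id=4 -> matches Furniture
  - product 4 (Chair): category_id=5 -> matches Books
  - product 5 (Laptop): category_id=NULL, no match -> kept with NULL
  - product 6 (Desk): category_id=2 -> matches Electronics
All 6 rows appear; 1 has NULL category.

SQL:
SELECT a.name, b.name AS category
FROM products a
LEFT JOIN categories b ON a.category_id = b.id

Result:
name       | category   
-----------+------------
Router     | Kitchen    
Charger    | Books      
Headphones | Furniture  
Chair      | Books      
Laptop     | NULL       
Desk       | Electronics


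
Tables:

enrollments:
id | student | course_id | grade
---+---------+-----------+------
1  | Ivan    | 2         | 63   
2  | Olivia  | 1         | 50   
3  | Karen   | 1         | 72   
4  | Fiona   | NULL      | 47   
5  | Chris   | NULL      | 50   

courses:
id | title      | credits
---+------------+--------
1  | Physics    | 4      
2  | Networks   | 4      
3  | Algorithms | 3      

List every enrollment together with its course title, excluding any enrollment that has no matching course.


INNER JOIN keeps only enrollments rows whose course_id matches an id in courses. Walk through each enrollment:
  - enrollment 1 (Ivan): course_id=2 -> matches Networks
  - enrollment 2 (Olivia): course_id=1 -> matches Physics
  - enrollment 3 (Karen): course_id=1 -> matches Physics
  - enrollment 4 (Fiona): course_id=NULL, no match -> dropped
  - enrollment 5 (Chris): course_id=NULL, no match -> dropped
So 2 of 5 rows are dropped.

SQL:
SELECT a.student, b.title AS course
FROM enrollments a
INNER JOIN courses b ON a.course_id = b.id

Result:
student | course  
--------+---------
Ivan    | Networks
Olivia  | Physics 
Karen   | Physics 


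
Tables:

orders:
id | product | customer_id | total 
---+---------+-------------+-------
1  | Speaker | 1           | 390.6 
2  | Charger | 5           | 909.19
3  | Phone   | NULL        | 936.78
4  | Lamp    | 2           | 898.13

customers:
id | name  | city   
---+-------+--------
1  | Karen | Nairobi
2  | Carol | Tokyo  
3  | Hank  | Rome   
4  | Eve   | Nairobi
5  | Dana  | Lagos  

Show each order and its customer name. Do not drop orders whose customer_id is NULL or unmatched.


LEFT JOIN keeps every row from orders (the left table); where customer_id has no match in customers, the customer columns become NULL. Walk through each order:
  - order 1 (Speaker): customer_id=1 -> matches Karen
  - order 2 (Charger): customer_id=5 -> matches Dana
  - order 3 (Phone): customer_id=NULL, no match -> kept with NULL
  - order 4 (Lamp): customer_id=2 -> matches Carol
All 4 rows appear; 1 has NULL customer.

SQL:
SELECT a.product, b.name AS customer
FROM orders a
LEFT JOIN customers b ON a.customer_id = b.id

Result:
product | customer
--------+---------
Speaker | Karen   
Charger | Dana    
Phone   | NULL    
Lamp    | Carol   


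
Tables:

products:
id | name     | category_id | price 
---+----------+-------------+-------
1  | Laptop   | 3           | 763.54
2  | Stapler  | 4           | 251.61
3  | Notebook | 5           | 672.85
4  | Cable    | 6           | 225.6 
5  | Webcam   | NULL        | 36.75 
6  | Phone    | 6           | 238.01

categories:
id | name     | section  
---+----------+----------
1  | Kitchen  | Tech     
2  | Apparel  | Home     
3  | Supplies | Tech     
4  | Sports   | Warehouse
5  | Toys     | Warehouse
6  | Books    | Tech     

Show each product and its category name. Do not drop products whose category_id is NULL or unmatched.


LEFT JOIN keeps every row from products (the left table); where category_id has no match in categories, the category columns become NULL. Walk through each product:
  - product 1 (Laptop): category_id=3 -> matches Supplies
  - product 2 (Stapler): category_id=4 -> matches Sports
  - product 3 (Notebook): category_id=5 -> matches Toys
  - product 4 (Cable): category_id=6 -> matches Books
  - product 5 (Webcam): category_id=NULL, no match -> kept with NULL
  - product 6 (Phone): category_id=6 -> matches Books
All 6 rows appear; 1 has NULL category.

SQL:
SELECT a.name, b.name AS category
FROM products a
LEFT JOIN categories b ON a.category_id = b.id

Result:
name     | category
---------+---------
Laptop   | Supplies
Stapler  | Sports  
Notebook | Toys    
Cable    | Books   
Webcam   | NULL    
Phone    | Books   


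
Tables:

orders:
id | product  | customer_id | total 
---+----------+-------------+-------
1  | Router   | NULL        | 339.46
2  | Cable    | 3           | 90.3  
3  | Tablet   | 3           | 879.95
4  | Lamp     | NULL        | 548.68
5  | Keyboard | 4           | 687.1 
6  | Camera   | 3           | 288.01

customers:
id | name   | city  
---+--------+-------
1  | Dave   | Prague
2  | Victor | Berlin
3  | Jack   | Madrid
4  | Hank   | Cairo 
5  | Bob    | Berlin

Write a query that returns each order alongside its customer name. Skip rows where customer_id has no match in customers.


INNER JOIN keeps only orders rows whose customer_id matches an id in customers. Walk through each order:
  - order 1 (Router): customer_id=NULL, no match -> dropped
  - order 2 (Cable): customer_id=3 -> matches Jack
  - order 3 (Tablet): customer_id=3 -> matches Jack
  - order 4 (Lamp): customer_id=NULL, no match -> dropped
  - order 5 (Keyboard): customer_id=4 -> matches Hank
  - order 6 (Camera): customer_id=3 -> matches Jack
So 2 of 6 rows are dropped.

SQL:
SELECT a.product, b.name AS customer
FROM orders a
INNER JOIN customers b ON a.customer_id = b.id

Result:
product  | customer
---------+---------
Cable    | Jack    
Tablet   | Jack    
Keyboard | Hank    
Camera   | Jack    


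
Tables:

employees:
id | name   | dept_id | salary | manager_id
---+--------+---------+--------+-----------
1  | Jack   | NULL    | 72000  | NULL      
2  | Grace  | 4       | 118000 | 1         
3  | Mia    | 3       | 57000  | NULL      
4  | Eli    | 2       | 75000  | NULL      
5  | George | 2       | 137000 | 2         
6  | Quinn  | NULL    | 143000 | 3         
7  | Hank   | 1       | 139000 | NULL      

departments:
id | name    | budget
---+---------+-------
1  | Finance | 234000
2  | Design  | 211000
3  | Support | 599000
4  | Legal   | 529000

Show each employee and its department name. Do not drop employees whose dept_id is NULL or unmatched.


LEFT JOIN keeps every row from employees (the left table); where dept_id has no match in departments, the department columns become NULL. Walk through each employee:
  - employee 1 (Jack): dept_id=NULL, no match -> kept with NULL
  - employee 2 (Grace): dept_id=4 -> matches Legal
  - employee 3 (Mia): dept_id=3 -> matches Support
  - employee 4 (Eli): dept_id=2 -> matches Design
  - employee 5 (George): dept_id=2 -> matches Design
  - employee 6 (Quinn): dept_id=NULL, no match -> kept with NULL
  - employee 7 (Hank): dept_id=1 -> matches Finance
All 7 rows appear; 2 have NULL department.

SQL:
SELECT a.name, b.name AS department
FROM employees a
LEFT JOIN departments b ON a.dept_id = b.id

Result:
name   | department
-------+-----------
Jack   | NULL      
Grace  | Legal     
Mia    | Support   
Eli    | Design    
George | Design    
Quinn  | NULL      
Hank   | Finance   
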